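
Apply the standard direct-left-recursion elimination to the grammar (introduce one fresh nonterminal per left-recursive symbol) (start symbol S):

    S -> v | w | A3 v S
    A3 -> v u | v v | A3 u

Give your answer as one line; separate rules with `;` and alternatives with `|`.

A3 is directly left-recursive.
For A3: α = {u}, β = {v u, v v}. Rewrite as A3 → β A3' and A3' → α A3' | ε.

S -> v | w | A3 v S; A3 -> v u A3' | v v A3'; A3' -> u A3' | epsilon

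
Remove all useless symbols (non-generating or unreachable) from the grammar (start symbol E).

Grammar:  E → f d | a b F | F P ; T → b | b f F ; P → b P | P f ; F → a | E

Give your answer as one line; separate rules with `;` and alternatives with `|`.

E → f d | a b F; F → a | E

Generating nonterminals: {E, F, T}.
Reachable from E after that: {E, F}.
Removed useless symbols: {P, T} and every production mentioning them.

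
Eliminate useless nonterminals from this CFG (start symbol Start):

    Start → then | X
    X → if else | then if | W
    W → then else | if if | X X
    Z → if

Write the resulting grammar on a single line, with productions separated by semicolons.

Start → then | X; X → if else | then if | W; W → then else | if if | X X

Generating nonterminals: {Start, W, X, Z}.
Reachable from Start after that: {Start, W, X}.
Removed useless symbols: {Z} and every production mentioning them.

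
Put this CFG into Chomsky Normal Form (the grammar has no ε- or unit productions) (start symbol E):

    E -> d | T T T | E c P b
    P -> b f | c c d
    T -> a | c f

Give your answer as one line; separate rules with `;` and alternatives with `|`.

Introduce a nonterminal for each terminal appearing in a rule of length ≥ 2: X1 → c, X2 → b, X3 → f, X4 → d.
Binarize each right-hand side of length ≥ 3 by chaining fresh nonterminals (Y1, Y2, …): affected rules were E → T T T; E → E X1 P X2; P → X1 X1 X4.

E -> d | T Y1 | E Y2; P -> X2 X3 | X1 Y4; T -> a | X1 X3; X1 -> c; X2 -> b; X3 -> f; X4 -> d; Y1 -> T T; Y2 -> X1 Y3; Y3 -> P X2; Y4 -> X1 X4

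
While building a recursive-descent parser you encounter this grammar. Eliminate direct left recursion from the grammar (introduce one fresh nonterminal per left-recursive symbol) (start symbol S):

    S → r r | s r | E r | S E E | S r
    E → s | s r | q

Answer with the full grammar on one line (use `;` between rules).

S → r r S' | s r S' | E r S'; E → s | s r | q; S' → E E S' | r S' | ε

Directly left-recursive nonterminal: S.
For S: α = {E E, r}, β = {r r, s r, E r}. Rewrite as S → β S' and S' → α S' | ε.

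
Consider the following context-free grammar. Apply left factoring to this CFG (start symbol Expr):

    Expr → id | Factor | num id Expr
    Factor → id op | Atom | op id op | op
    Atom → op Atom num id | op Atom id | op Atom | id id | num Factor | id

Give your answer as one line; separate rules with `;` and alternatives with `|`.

Factor has alternatives sharing prefix 'op': factor to Factor → op Factor1 with Factor1 → id op | ε.
Atom has alternatives sharing prefix 'op Atom': factor to Atom → op Atom Atom1 with Atom1 → num id | id | ε.
Atom has alternatives sharing prefix 'id': factor to Atom → id Atom2 with Atom2 → id | ε.

Expr → id | Factor | num id Expr; Factor → id op | Atom | op Factor1; Atom → num Factor | op Atom Atom1 | id Atom2; Factor1 → id op | ε; Atom1 → num id | id | ε; Atom2 → id | ε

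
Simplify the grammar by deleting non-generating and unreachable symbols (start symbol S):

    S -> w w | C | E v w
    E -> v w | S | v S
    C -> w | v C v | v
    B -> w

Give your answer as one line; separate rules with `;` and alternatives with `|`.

S -> w w | C | E v w; E -> v w | S | v S; C -> w | v C v | v

Generating nonterminals: {B, C, E, S}.
Reachable from S after that: {C, E, S}.
Removed useless symbols: {B} and every production mentioning them.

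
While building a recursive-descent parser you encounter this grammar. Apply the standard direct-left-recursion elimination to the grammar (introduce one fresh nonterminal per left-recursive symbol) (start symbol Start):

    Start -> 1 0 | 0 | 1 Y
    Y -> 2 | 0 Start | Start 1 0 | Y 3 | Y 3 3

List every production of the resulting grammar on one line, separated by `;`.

Start -> 1 0 | 0 | 1 Y; Y -> 2 Y1 | 0 Start Y1 | Start 1 0 Y1; Y1 -> 3 Y1 | 3 3 Y1 | eps

Y is directly left-recursive.
For Y: α = {3, 3 3}, β = {2, 0 Start, Start 1 0}. Rewrite as Y → β Y1 and Y1 → α Y1 | ε.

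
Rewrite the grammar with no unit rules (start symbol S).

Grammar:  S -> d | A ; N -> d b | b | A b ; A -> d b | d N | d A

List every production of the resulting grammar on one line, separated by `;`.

Unit pairs: S ⇒* {A}.
For each unit pair (A, B), copy every non-unit production of B to A, then drop all unit productions.

S -> d | d b | d N | d A; N -> d b | b | A b; A -> d b | d N | d A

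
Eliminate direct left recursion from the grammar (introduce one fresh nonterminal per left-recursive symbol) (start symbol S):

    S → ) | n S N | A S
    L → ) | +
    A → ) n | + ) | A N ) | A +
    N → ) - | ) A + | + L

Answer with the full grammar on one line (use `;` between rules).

S → ) | n S N | A S; L → ) | +; A → ) n A' | + ) A'; N → ) - | ) A + | + L; A' → N ) A' | + A' | ε

A is directly left-recursive.
For A: α = {N ), +}, β = {) n, + )}. Rewrite as A → β A' and A' → α A' | ε.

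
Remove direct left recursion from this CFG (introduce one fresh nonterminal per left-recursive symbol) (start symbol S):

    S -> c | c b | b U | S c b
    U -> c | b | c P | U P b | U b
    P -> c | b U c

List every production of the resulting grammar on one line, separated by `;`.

S, U are directly left-recursive.
For S: α = {c b}, β = {c, c b, b U}. Rewrite as S → β S' and S' → α S' | ε.
For U: α = {P b, b}, β = {c, b, c P}. Rewrite as U → β U' and U' → α U' | ε.

S -> c S' | c b S' | b U S'; U -> c U' | b U' | c P U'; P -> c | b U c; S' -> c b S' | ε; U' -> P b U' | b U' | ε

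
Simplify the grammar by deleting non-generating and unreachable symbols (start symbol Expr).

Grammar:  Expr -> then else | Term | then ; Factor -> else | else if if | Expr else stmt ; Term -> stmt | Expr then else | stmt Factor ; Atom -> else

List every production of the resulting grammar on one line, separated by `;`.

Expr -> then else | Term | then; Factor -> else | else if if | Expr else stmt; Term -> stmt | Expr then else | stmt Factor

Generating nonterminals: {Atom, Expr, Factor, Term}.
Reachable from Expr after that: {Expr, Factor, Term}.
Removed useless symbols: {Atom} and every production mentioning them.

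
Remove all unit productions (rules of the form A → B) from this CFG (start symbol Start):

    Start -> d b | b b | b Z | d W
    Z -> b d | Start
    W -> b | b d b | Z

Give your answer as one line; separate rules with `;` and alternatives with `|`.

Unit pairs: W ⇒* {Start, Z}; Z ⇒* {Start}.
For every A with A ⇒* B via unit rules, add B's non-unit alternatives to A; then delete every rule of the form X → Y.

Start -> d b | b b | b Z | d W; Z -> b d | d b | b b | b Z | d W; W -> b d | d b | b b | b Z | d W | b | b d b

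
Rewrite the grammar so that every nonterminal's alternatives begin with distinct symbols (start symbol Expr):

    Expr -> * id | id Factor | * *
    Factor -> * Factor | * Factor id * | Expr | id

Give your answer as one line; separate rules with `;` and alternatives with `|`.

Expr -> id Factor | * Expr1; Factor -> Expr | id | * Factor Factor1; Expr1 -> id | *; Factor1 -> epsilon | id *

Expr has alternatives sharing prefix '*': factor to Expr → * Expr1 with Expr1 → id | *.
Factor has alternatives sharing prefix '* Factor': factor to Factor → * Factor Factor1 with Factor1 → ε | id *.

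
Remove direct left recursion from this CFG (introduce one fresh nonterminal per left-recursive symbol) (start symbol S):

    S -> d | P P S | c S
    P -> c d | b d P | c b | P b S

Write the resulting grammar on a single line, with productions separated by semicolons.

Left recursion appears on P.
For P: α = {b S}, β = {c d, b d P, c b}. Rewrite as P → β P' and P' → α P' | ε.

S -> d | P P S | c S; P -> c d P' | b d P P' | c b P'; P' -> b S P' | eps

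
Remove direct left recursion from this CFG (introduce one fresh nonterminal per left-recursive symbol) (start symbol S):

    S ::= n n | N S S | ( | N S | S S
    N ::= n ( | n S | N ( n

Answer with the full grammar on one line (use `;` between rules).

S ::= n n S' | N S S S' | ( S' | N S S'; N ::= n ( N' | n S N'; S' ::= S S' | ε; N' ::= ( n N' | ε

Left recursion appears on S, N.
For S: α = {S}, β = {n n, N S S, (, N S}. Rewrite as S → β S' and S' → α S' | ε.
For N: α = {( n}, β = {n (, n S}. Rewrite as N → β N' and N' → α N' | ε.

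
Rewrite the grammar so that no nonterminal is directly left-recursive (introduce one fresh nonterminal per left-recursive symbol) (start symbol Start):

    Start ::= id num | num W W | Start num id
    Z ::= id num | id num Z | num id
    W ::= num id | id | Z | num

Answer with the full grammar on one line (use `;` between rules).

Start ::= id num Start1 | num W W Start1; Z ::= id num | id num Z | num id; W ::= num id | id | Z | num; Start1 ::= num id Start1 | ε

Start is directly left-recursive.
For Start: α = {num id}, β = {id num, num W W}. Rewrite as Start → β Start1 and Start1 → α Start1 | ε.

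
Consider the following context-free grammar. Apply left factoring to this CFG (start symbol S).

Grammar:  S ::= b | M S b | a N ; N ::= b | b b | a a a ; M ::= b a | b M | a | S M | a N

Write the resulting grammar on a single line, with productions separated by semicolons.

S ::= b | M S b | a N; N ::= a a a | b N'; M ::= S M | b M' | a M''; N' ::= ε | b; M' ::= a | M; M'' ::= ε | N

N has alternatives sharing prefix 'b': factor to N → b N' with N' → ε | b.
M has alternatives sharing prefix 'b': factor to M → b M' with M' → a | M.
M has alternatives sharing prefix 'a': factor to M → a M'' with M'' → ε | N.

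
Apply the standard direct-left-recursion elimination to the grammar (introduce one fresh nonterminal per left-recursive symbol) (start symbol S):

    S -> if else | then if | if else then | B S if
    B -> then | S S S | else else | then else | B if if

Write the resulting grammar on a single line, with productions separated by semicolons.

Directly left-recursive nonterminal: B.
For B: α = {if if}, β = {then, S S S, else else, then else}. Rewrite as B → β B' and B' → α B' | ε.

S -> if else | then if | if else then | B S if; B -> then B' | S S S B' | else else B' | then else B'; B' -> if if B' | ε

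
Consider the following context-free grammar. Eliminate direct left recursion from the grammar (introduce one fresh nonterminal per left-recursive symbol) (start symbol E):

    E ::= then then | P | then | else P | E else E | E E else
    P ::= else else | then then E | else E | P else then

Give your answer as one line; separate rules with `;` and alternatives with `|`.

Directly left-recursive nonterminals: E, P.
For E: α = {else E, E else}, β = {then then, P, then, else P}. Rewrite as E → β E' and E' → α E' | ε.
For P: α = {else then}, β = {else else, then then E, else E}. Rewrite as P → β P' and P' → α P' | ε.

E ::= then then E' | P E' | then E' | else P E'; P ::= else else P' | then then E P' | else E P'; E' ::= else E E' | E else E' | eps; P' ::= else then P' | eps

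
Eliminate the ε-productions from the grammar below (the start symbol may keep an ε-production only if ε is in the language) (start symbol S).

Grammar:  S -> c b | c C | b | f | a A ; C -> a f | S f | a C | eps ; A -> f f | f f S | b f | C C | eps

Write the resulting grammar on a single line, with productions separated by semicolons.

Nullable set = {A, C}.
ε ∉ L(G), so no ε-production is kept.
Expand every rule over subsets of its nullable positions: S → c C gives c C | c. S → a A gives a A | a. C → a C gives a C | a. A → C C gives C C | C.

S -> c b | c C | c | b | f | a A | a; C -> a f | S f | a C | a; A -> f f | f f S | b f | C C | C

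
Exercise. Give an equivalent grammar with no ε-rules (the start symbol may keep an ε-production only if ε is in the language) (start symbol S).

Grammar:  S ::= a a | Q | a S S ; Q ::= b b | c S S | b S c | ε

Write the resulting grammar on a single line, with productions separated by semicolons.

S ::= a a | Q | a S S | a S | a | ε; Q ::= b b | c S S | c S | c | b S c | b c

The nullable symbols are {Q, S}.
ε ∈ L(G) since S is nullable, so keep S → ε.
Expand every rule over subsets of its nullable positions: S → a S S gives a S S | a S | a. Q → c S S gives c S S | c S | c. Q → b S c gives b S c | b c.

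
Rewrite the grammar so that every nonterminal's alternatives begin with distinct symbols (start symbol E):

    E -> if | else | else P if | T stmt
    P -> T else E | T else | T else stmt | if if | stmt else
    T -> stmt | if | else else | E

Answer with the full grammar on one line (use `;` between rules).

E -> if | T stmt | else E'; P -> if if | stmt else | T else P'; T -> stmt | if | else else | E; E' -> ε | P if; P' -> E | ε | stmt

E has alternatives sharing prefix 'else': factor to E → else E' with E' → ε | P if.
P has alternatives sharing prefix 'T else': factor to P → T else P' with P' → E | ε | stmt.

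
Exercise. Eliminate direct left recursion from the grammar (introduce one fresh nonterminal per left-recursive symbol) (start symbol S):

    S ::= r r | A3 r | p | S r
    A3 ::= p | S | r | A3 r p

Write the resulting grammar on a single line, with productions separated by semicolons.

S ::= r r S' | A3 r S' | p S'; A3 ::= p A3' | S A3' | r A3'; S' ::= r S' | epsilon; A3' ::= r p A3' | epsilon

Directly left-recursive nonterminals: S, A3.
For S: α = {r}, β = {r r, A3 r, p}. Rewrite as S → β S' and S' → α S' | ε.
For A3: α = {r p}, β = {p, S, r}. Rewrite as A3 → β A3' and A3' → α A3' | ε.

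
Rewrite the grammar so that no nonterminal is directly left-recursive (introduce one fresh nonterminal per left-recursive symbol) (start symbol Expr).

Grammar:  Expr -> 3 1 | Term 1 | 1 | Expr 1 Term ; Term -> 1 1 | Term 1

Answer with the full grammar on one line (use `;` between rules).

Left recursion appears on Expr, Term.
For Expr: α = {1 Term}, β = {3 1, Term 1, 1}. Rewrite as Expr → β Expr1 and Expr1 → α Expr1 | ε.
For Term: α = {1}, β = {1 1}. Rewrite as Term → β Term1 and Term1 → α Term1 | ε.

Expr -> 3 1 Expr1 | Term 1 Expr1 | 1 Expr1; Term -> 1 1 Term1; Expr1 -> 1 Term Expr1 | ε; Term1 -> 1 Term1 | ε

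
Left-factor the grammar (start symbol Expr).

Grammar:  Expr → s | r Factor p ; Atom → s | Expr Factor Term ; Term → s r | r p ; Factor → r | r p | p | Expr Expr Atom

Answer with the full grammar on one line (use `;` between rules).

Expr → s | r Factor p; Atom → s | Expr Factor Term; Term → s r | r p; Factor → p | Expr Expr Atom | r Factor1; Factor1 → ε | p

Factor has alternatives sharing prefix 'r': factor to Factor → r Factor1 with Factor1 → ε | p.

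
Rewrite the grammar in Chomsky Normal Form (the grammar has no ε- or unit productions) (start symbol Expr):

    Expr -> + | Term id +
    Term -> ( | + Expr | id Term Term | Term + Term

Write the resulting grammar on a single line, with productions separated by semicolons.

Expr -> + | Term Y1; Term -> ( | X2 Expr | X1 Y2 | Term Y3; X1 -> id; X2 -> +; Y1 -> X1 X2; Y2 -> Term Term; Y3 -> X2 Term

Introduce a nonterminal for each terminal appearing in a rule of length ≥ 2: X1 → id, X2 → +.
Binarize each right-hand side of length ≥ 3 by chaining fresh nonterminals (Y1, Y2, …): affected rules were Expr → Term X1 X2; Term → X1 Term Term; Term → Term X2 Term.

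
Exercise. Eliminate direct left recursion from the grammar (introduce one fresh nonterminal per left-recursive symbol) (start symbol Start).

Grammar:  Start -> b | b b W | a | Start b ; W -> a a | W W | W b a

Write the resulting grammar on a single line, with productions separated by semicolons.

Start -> b Start1 | b b W Start1 | a Start1; W -> a a W1; Start1 -> b Start1 | ε; W1 -> W W1 | b a W1 | ε

Start, W are directly left-recursive.
For Start: α = {b}, β = {b, b b W, a}. Rewrite as Start → β Start1 and Start1 → α Start1 | ε.
For W: α = {W, b a}, β = {a a}. Rewrite as W → β W1 and W1 → α W1 | ε.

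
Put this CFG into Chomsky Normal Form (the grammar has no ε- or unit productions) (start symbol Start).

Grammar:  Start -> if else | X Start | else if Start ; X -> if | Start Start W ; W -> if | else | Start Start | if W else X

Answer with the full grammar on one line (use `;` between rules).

Start -> X1 X2 | X Start | X2 Y1; X -> if | Start Y2; W -> if | else | Start Start | X1 Y3; X1 -> if; X2 -> else; Y1 -> X1 Start; Y2 -> Start W; Y3 -> W Y4; Y4 -> X2 X

Introduce a nonterminal for each terminal appearing in a rule of length ≥ 2: X1 → if, X2 → else.
Binarize each right-hand side of length ≥ 3 by chaining fresh nonterminals (Y1, Y2, …): affected rules were Start → X2 X1 Start; X → Start Start W; W → X1 W X2 X.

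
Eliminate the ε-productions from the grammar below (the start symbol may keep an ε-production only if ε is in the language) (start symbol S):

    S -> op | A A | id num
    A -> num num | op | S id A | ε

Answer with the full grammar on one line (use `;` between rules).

S -> op | A A | A | id num | ε; A -> num num | op | S id A | S id | id A | id

The nullable symbols are {A, S}.
ε ∈ L(G) since S is nullable, so keep S → ε.
For each production, add variants omitting each subset of nullable occurrences: S → A A gives A A | A. A → S id A gives S id A | S id | id A | id.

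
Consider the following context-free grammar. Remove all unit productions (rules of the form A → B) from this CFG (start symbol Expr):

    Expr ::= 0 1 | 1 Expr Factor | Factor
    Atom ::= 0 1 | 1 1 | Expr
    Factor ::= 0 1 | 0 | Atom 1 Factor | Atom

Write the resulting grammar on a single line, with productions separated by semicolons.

Expr ::= 0 1 | 1 1 | 0 | Atom 1 Factor | 1 Expr Factor; Atom ::= 0 1 | 1 1 | 0 | Atom 1 Factor | 1 Expr Factor; Factor ::= 0 1 | 1 1 | 0 | Atom 1 Factor | 1 Expr Factor

Unit pairs: Atom ⇒* {Expr, Factor}; Expr ⇒* {Atom, Factor}; Factor ⇒* {Atom, Expr}.
Replace each nonterminal's rules with the union of the non-unit rules of every nonterminal it unit-derives.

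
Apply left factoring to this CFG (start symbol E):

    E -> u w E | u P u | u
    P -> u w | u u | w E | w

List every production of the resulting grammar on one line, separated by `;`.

E has alternatives sharing prefix 'u': factor to E → u E' with E' → w E | P u | ε.
P has alternatives sharing prefix 'u': factor to P → u P' with P' → w | u.
P has alternatives sharing prefix 'w': factor to P → w P'' with P'' → E | ε.

E -> u E'; P -> u P' | w P''; E' -> w E | P u | ε; P' -> w | u; P'' -> E | ε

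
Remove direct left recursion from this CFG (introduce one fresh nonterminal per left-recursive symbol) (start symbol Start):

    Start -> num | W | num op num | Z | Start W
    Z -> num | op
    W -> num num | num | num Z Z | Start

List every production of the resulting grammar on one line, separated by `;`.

Start -> num Start1 | W Start1 | num op num Start1 | Z Start1; Z -> num | op; W -> num num | num | num Z Z | Start; Start1 -> W Start1 | eps

Left recursion appears on Start.
For Start: α = {W}, β = {num, W, num op num, Z}. Rewrite as Start → β Start1 and Start1 → α Start1 | ε.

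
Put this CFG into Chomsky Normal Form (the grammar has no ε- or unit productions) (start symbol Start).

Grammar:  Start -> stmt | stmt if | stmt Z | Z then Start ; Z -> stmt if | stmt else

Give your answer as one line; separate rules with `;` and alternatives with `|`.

Start -> stmt | X1 X2 | X1 Z | Z Y1; Z -> X1 X2 | X1 X4; X1 -> stmt; X2 -> if; X3 -> then; X4 -> else; Y1 -> X3 Start

Introduce a nonterminal for each terminal appearing in a rule of length ≥ 2: X1 → stmt, X2 → if, X3 → then, X4 → else.
Binarize each right-hand side of length ≥ 3 by chaining fresh nonterminals (Y1, Y2, …): affected rules were Start → Z X3 Start.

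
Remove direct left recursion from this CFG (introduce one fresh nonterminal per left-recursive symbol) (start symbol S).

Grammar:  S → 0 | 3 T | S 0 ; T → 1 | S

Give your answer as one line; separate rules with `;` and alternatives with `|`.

Left recursion appears on S.
For S: α = {0}, β = {0, 3 T}. Rewrite as S → β S' and S' → α S' | ε.

S → 0 S' | 3 T S'; T → 1 | S; S' → 0 S' | epsilon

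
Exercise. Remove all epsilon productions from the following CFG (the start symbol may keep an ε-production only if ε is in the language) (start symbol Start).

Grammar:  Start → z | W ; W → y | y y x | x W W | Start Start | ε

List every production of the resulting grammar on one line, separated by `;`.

The nullable symbols are {Start, W}.
ε ∈ L(G) since Start is nullable, so keep Start → ε.
Expand every rule over subsets of its nullable positions: W → x W W gives x W W | x W | x. W → Start Start gives Start Start | Start.

Start → z | W | ε; W → y | y y x | x W W | x W | x | Start Start | Start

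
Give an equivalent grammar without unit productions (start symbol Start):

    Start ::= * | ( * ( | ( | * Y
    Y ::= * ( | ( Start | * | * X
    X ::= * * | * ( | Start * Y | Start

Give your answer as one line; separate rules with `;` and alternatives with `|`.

Start ::= * | ( * ( | ( | * Y; Y ::= * ( | ( Start | * | * X; X ::= * | ( * ( | ( | * Y | * * | * ( | Start * Y

Unit pairs: X ⇒* {Start}.
For every A with A ⇒* B via unit rules, add B's non-unit alternatives to A; then delete every rule of the form X → Y.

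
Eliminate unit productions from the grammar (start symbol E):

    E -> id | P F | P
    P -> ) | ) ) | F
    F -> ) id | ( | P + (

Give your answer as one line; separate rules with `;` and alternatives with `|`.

Unit pairs: E ⇒* {F, P}; P ⇒* {F}.
For every A with A ⇒* B via unit rules, add B's non-unit alternatives to A; then delete every rule of the form X → Y.

E -> id | P F | ) | ) ) | ) id | ( | P + (; P -> ) id | ( | P + ( | ) | ) ); F -> ) id | ( | P + (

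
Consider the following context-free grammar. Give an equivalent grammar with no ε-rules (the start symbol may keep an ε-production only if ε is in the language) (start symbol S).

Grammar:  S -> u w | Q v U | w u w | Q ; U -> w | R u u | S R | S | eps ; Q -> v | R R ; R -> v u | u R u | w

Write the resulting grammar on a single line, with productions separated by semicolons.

Nullable nonterminals: {U}.
ε ∉ L(G), so no ε-production is kept.
Add the nullable-subset variants: S → Q v U gives Q v U | Q v.

S -> u w | Q v U | Q v | w u w | Q; U -> w | R u u | S R | S; Q -> v | R R; R -> v u | u R u | w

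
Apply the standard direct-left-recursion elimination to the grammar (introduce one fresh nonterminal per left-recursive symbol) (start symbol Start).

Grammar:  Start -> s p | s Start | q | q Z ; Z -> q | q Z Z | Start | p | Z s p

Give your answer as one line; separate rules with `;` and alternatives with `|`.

Directly left-recursive nonterminal: Z.
For Z: α = {s p}, β = {q, q Z Z, Start, p}. Rewrite as Z → β Z1 and Z1 → α Z1 | ε.

Start -> s p | s Start | q | q Z; Z -> q Z1 | q Z Z Z1 | Start Z1 | p Z1; Z1 -> s p Z1 | eps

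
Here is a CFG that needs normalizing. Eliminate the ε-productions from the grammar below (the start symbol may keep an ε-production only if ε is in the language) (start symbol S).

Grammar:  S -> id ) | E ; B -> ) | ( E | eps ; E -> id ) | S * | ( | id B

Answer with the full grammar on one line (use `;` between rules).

The nullable symbols are {B}.
ε ∉ L(G), so no ε-production is kept.
Expand every rule over subsets of its nullable positions: E → id B gives id B | id.

S -> id ) | E; B -> ) | ( E; E -> id ) | S * | ( | id B | id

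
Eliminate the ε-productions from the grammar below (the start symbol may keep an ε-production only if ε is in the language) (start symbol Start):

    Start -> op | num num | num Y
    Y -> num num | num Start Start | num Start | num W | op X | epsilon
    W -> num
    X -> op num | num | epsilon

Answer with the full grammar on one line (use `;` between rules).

Start -> op | num num | num Y | num; Y -> num num | num Start Start | num Start | num W | op X | op; W -> num; X -> op num | num

Nullable set = {X, Y}.
ε ∉ L(G), so no ε-production is kept.
For each production, add variants omitting each subset of nullable occurrences: Start → num Y gives num Y | num. Y → op X gives op X | op.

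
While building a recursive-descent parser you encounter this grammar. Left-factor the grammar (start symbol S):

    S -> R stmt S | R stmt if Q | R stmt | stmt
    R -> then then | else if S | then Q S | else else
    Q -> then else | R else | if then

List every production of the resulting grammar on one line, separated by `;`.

S -> stmt | R stmt S'; R -> then R' | else R''; Q -> then else | R else | if then; S' -> S | if Q | ε; R' -> then | Q S; R'' -> if S | else

S has alternatives sharing prefix 'R stmt': factor to S → R stmt S' with S' → S | if Q | ε.
R has alternatives sharing prefix 'then': factor to R → then R' with R' → then | Q S.
R has alternatives sharing prefix 'else': factor to R → else R'' with R'' → if S | else.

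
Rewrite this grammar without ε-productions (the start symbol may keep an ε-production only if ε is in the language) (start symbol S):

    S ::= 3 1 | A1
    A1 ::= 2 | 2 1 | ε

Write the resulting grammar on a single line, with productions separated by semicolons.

S ::= 3 1 | A1 | ε; A1 ::= 2 | 2 1

Nullable set = {A1, S}.
ε ∈ L(G) since S is nullable, so keep S → ε.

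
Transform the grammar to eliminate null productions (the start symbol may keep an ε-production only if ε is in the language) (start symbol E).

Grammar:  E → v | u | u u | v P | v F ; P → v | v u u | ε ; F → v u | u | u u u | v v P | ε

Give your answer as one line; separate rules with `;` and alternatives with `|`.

The nullable symbols are {F, P}.
ε ∉ L(G), so no ε-production is kept.
Expand every rule over subsets of its nullable positions: F → v v P gives v v P | v v.

E → v | u | u u | v P | v F; P → v | v u u; F → v u | u | u u u | v v P | v v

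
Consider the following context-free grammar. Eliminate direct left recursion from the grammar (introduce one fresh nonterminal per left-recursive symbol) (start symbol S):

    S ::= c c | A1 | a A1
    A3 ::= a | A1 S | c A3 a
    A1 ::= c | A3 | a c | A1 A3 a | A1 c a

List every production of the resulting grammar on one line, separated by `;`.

S ::= c c | A1 | a A1; A3 ::= a | A1 S | c A3 a; A1 ::= c A1' | A3 A1' | a c A1'; A1' ::= A3 a A1' | c a A1' | ε

Directly left-recursive nonterminal: A1.
For A1: α = {A3 a, c a}, β = {c, A3, a c}. Rewrite as A1 → β A1' and A1' → α A1' | ε.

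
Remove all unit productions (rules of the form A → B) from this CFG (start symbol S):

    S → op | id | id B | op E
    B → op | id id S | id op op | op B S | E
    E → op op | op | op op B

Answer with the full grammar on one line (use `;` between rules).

S → op | id | id B | op E; B → op | id id S | id op op | op B S | op op | op op B; E → op op | op | op op B

Unit pairs: B ⇒* {E}.
Replace each nonterminal's rules with the union of the non-unit rules of every nonterminal it unit-derives.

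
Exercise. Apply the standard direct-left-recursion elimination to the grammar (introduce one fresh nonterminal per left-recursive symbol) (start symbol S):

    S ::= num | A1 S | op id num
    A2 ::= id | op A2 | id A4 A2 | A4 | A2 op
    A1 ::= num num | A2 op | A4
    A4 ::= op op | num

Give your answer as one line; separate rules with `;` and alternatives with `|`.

A2 is directly left-recursive.
For A2: α = {op}, β = {id, op A2, id A4 A2, A4}. Rewrite as A2 → β A2' and A2' → α A2' | ε.

S ::= num | A1 S | op id num; A2 ::= id A2' | op A2 A2' | id A4 A2 A2' | A4 A2'; A1 ::= num num | A2 op | A4; A4 ::= op op | num; A2' ::= op A2' | ε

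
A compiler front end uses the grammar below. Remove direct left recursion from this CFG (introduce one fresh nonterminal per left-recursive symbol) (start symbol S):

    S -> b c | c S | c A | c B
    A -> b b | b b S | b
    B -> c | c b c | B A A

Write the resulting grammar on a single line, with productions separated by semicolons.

S -> b c | c S | c A | c B; A -> b b | b b S | b; B -> c B' | c b c B'; B' -> A A B' | ε

Directly left-recursive nonterminal: B.
For B: α = {A A}, β = {c, c b c}. Rewrite as B → β B' and B' → α B' | ε.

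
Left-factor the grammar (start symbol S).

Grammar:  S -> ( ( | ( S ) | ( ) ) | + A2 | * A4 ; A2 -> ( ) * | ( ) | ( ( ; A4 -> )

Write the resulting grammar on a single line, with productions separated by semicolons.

S has alternatives sharing prefix '(': factor to S → ( S' with S' → ( | S ) | ) ).
A2 has alternatives sharing prefix '(': factor to A2 → ( A2' with A2' → ) * | ) | (.
A2' has alternatives sharing prefix ')': factor to A2' → ) A2'' with A2'' → * | ε.

S -> + A2 | * A4 | ( S'; A2 -> ( A2'; A4 -> ); S' -> ( | S ) | ) ); A2' -> ( | ) A2''; A2'' -> * | eps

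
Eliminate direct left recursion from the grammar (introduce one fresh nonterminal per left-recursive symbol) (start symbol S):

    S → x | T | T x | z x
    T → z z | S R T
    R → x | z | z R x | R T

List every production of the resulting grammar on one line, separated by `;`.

S → x | T | T x | z x; T → z z | S R T; R → x R' | z R' | z R x R'; R' → T R' | ε

R is directly left-recursive.
For R: α = {T}, β = {x, z, z R x}. Rewrite as R → β R' and R' → α R' | ε.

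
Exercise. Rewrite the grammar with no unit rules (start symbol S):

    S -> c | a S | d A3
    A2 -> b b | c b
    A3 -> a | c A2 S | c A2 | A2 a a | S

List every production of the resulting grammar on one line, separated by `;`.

S -> c | a S | d A3; A2 -> b b | c b; A3 -> c | a S | d A3 | a | c A2 S | c A2 | A2 a a

Unit pairs: A3 ⇒* {S}.
Replace each nonterminal's rules with the union of the non-unit rules of every nonterminal it unit-derives.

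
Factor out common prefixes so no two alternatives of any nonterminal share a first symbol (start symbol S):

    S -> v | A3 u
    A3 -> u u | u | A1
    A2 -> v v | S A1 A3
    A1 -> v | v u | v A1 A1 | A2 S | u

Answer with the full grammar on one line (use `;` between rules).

S -> v | A3 u; A3 -> A1 | u A3'; A2 -> v v | S A1 A3; A1 -> A2 S | u | v A1'; A3' -> u | ε; A1' -> ε | u | A1 A1

A3 has alternatives sharing prefix 'u': factor to A3 → u A3' with A3' → u | ε.
A1 has alternatives sharing prefix 'v': factor to A1 → v A1' with A1' → ε | u | A1 A1.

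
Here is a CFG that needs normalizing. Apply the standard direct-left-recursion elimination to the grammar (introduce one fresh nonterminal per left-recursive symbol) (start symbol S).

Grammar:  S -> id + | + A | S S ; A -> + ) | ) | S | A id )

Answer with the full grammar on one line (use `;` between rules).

Directly left-recursive nonterminals: S, A.
For S: α = {S}, β = {id +, + A}. Rewrite as S → β S' and S' → α S' | ε.
For A: α = {id )}, β = {+ ), ), S}. Rewrite as A → β A' and A' → α A' | ε.

S -> id + S' | + A S'; A -> + ) A' | ) A' | S A'; S' -> S S' | ε; A' -> id ) A' | ε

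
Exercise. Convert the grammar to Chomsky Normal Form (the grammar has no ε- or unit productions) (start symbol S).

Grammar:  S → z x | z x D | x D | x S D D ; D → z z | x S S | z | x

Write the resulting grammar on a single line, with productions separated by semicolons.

S → X1 X2 | X1 Y1 | X2 D | X2 Y2; D → X1 X1 | X2 Y4 | z | x; X1 → z; X2 → x; Y1 → X2 D; Y2 → S Y3; Y3 → D D; Y4 → S S

Introduce a nonterminal for each terminal appearing in a rule of length ≥ 2: X1 → z, X2 → x.
Binarize each right-hand side of length ≥ 3 by chaining fresh nonterminals (Y1, Y2, …): affected rules were S → X1 X2 D; S → X2 S D D; D → X2 S S.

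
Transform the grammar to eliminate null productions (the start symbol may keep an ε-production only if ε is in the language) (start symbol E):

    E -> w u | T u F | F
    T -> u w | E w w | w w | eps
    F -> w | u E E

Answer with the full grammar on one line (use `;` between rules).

The nullable symbols are {T}.
ε ∉ L(G), so no ε-production is kept.
For each production, add variants omitting each subset of nullable occurrences: E → T u F gives T u F | u F.

E -> w u | T u F | u F | F; T -> u w | E w w | w w; F -> w | u E E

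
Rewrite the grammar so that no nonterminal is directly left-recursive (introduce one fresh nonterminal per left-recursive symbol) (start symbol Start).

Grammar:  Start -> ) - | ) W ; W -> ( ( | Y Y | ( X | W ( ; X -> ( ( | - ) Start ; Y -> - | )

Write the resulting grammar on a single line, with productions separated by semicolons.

Start -> ) - | ) W; W -> ( ( W1 | Y Y W1 | ( X W1; X -> ( ( | - ) Start; Y -> - | ); W1 -> ( W1 | ε

Directly left-recursive nonterminal: W.
For W: α = {(}, β = {( (, Y Y, ( X}. Rewrite as W → β W1 and W1 → α W1 | ε.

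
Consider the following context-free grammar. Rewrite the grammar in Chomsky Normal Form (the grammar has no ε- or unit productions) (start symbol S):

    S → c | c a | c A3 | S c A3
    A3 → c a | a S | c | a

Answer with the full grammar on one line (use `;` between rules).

Introduce a nonterminal for each terminal appearing in a rule of length ≥ 2: X1 → c, X2 → a.
Binarize each right-hand side of length ≥ 3 by chaining fresh nonterminals (Y1, Y2, …): affected rules were S → S X1 A3.

S → c | X1 X2 | X1 A3 | S Y1; A3 → X1 X2 | X2 S | c | a; X1 → c; X2 → a; Y1 → X1 A3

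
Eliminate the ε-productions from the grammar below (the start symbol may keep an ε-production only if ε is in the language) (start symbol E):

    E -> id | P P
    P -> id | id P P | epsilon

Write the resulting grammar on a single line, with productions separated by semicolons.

E -> id | P P | P | epsilon; P -> id | id P P | id P

Nullable set = {E, P}.
ε ∈ L(G) since E is nullable, so keep E → ε.
For each production, add variants omitting each subset of nullable occurrences: E → P P gives P P | P. P → id P P gives id P P | id P.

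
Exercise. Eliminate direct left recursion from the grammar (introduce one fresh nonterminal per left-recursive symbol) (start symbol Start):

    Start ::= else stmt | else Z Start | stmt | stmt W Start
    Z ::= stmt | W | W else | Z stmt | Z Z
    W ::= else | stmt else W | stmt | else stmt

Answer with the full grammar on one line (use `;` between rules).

Directly left-recursive nonterminal: Z.
For Z: α = {stmt, Z}, β = {stmt, W, W else}. Rewrite as Z → β Z1 and Z1 → α Z1 | ε.

Start ::= else stmt | else Z Start | stmt | stmt W Start; Z ::= stmt Z1 | W Z1 | W else Z1; W ::= else | stmt else W | stmt | else stmt; Z1 ::= stmt Z1 | Z Z1 | ε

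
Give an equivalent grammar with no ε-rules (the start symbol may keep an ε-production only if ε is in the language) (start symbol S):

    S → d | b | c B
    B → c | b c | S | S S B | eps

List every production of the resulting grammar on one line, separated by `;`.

S → d | b | c B | c; B → c | b c | S | S S B | S S

Nullable nonterminals: {B}.
ε ∉ L(G), so no ε-production is kept.
Expand every rule over subsets of its nullable positions: S → c B gives c B | c. B → S S B gives S S B | S S.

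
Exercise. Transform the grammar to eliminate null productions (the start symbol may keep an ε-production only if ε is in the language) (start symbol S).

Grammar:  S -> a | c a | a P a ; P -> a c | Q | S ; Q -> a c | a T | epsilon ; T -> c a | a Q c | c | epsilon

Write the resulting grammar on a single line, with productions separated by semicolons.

The nullable symbols are {P, Q, T}.
ε ∉ L(G), so no ε-production is kept.
For each production, add variants omitting each subset of nullable occurrences: S → a P a gives a P a | a a. Q → a T gives a T | a. T → a Q c gives a Q c | a c.

S -> a | c a | a P a | a a; P -> a c | Q | S; Q -> a c | a T | a; T -> c a | a Q c | a c | c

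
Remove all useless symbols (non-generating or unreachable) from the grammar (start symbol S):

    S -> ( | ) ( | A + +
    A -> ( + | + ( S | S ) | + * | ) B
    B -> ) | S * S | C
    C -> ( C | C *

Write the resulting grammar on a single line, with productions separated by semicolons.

Generating nonterminals: {A, B, S}.
Reachable from S after that: {A, B, S}.
Removed useless symbols: {C} and every production mentioning them.

S -> ( | ) ( | A + +; A -> ( + | + ( S | S ) | + * | ) B; B -> ) | S * S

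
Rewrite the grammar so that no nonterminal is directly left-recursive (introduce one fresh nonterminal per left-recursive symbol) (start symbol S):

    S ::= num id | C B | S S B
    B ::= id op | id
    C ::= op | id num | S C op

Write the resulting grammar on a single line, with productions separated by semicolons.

S is directly left-recursive.
For S: α = {S B}, β = {num id, C B}. Rewrite as S → β S' and S' → α S' | ε.

S ::= num id S' | C B S'; B ::= id op | id; C ::= op | id num | S C op; S' ::= S B S' | ε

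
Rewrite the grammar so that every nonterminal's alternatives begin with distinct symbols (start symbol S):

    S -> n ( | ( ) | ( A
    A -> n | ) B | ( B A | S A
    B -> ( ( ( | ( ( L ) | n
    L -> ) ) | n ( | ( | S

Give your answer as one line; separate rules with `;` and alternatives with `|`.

S -> n ( | ( S'; A -> n | ) B | ( B A | S A; B -> n | ( ( B'; L -> ) ) | n ( | ( | S; S' -> ) | A; B' -> ( | L )

S has alternatives sharing prefix '(': factor to S → ( S' with S' → ) | A.
B has alternatives sharing prefix '( (': factor to B → ( ( B' with B' → ( | L ).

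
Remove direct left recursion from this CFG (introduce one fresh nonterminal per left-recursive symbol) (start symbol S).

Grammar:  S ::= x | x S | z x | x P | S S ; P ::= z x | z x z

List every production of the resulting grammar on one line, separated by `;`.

S is directly left-recursive.
For S: α = {S}, β = {x, x S, z x, x P}. Rewrite as S → β S' and S' → α S' | ε.

S ::= x S' | x S S' | z x S' | x P S'; P ::= z x | z x z; S' ::= S S' | epsilon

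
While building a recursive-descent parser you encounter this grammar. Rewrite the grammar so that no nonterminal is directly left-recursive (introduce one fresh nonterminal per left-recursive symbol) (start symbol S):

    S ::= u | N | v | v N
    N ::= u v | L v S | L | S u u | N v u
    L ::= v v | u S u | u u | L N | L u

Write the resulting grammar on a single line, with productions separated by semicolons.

Left recursion appears on N, L.
For N: α = {v u}, β = {u v, L v S, L, S u u}. Rewrite as N → β N' and N' → α N' | ε.
For L: α = {N, u}, β = {v v, u S u, u u}. Rewrite as L → β L' and L' → α L' | ε.

S ::= u | N | v | v N; N ::= u v N' | L v S N' | L N' | S u u N'; L ::= v v L' | u S u L' | u u L'; N' ::= v u N' | ε; L' ::= N L' | u L' | ε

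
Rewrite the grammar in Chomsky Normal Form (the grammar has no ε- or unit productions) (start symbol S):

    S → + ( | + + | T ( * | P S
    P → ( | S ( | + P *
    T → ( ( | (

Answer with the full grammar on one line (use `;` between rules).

Introduce a nonterminal for each terminal appearing in a rule of length ≥ 2: X1 → +, X2 → (, X3 → *.
Binarize each right-hand side of length ≥ 3 by chaining fresh nonterminals (Y1, Y2, …): affected rules were S → T X2 X3; P → X1 P X3.

S → X1 X2 | X1 X1 | T Y1 | P S; P → ( | S X2 | X1 Y2; T → X2 X2 | (; X1 → +; X2 → (; X3 → *; Y1 → X2 X3; Y2 → P X3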